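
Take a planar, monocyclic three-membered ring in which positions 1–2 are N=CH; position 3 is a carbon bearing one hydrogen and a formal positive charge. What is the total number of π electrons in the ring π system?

2

The p orbitals form a continuous loop: the double-bond atoms are sp², each contributing one p electron; each sp² =N– keeps its lone pair in-plane and puts one electron into the π system; the carbocation has an empty p orbital. The ring is fully conjugated.
Adding the contributions, 1 × 2 = 2 from the double-bond unit + 0 from the CH(+) atom = 2.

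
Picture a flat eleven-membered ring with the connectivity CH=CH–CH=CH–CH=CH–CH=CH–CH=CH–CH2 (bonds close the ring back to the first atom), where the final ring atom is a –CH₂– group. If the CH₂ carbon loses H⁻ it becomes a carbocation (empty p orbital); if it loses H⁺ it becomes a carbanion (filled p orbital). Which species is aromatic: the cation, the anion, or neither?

In either ion the ring is fully conjugated: every atom, including the new sp² carbon, supplies a p orbital.
Cation: 5 × 2 + 0 = 10 π electrons → 4(2)+2, aromatic.
Anion: 5 × 2 + 2 = 12 π electrons → 4(3), antiaromatic.

The cation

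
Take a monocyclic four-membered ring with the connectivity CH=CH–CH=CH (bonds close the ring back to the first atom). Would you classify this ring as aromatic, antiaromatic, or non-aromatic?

Check conjugation: each doubly-bonded ring atom is sp² with one p-orbital electron — every position has a p orbital, so the cyclic π system is continuous.
π-electron count: 2 × 2 = 4 from the 2 double-bond units.
4 = 4(1); a planar, fully conjugated 4n system is antiaromatic.
(This ring is cyclobutadiene.)

Antiaromatic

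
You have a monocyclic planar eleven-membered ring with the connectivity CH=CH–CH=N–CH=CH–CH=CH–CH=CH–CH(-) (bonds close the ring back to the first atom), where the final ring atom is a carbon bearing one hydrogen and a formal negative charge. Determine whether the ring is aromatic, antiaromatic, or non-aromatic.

Antiaromatic

All ring atoms are sp² and supply a p orbital to the ring (the double-bond atoms are sp², each contributing one p electron; the doubly-bonded nitrogens are pyridine-type — their lone pairs lie in the ring plane, leaving one electron in the p orbital; the carbanion's lone pair occupies the p orbital); the conjugation is uninterrupted.
Adding the contributions, 5 × 2 = 10 from the double-bond units + 2 from the CH(-) atom = 12.
With 12 = 4·3 π electrons, Hückel's rule classifies the planar ring as antiaromatic.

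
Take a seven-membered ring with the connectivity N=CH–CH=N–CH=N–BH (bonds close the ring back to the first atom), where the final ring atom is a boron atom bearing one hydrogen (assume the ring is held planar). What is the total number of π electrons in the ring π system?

6

Check conjugation: the double-bond atoms are sp², each contributing one p electron; the doubly-bonded nitrogens are pyridine-type — their lone pairs lie in the ring plane, leaving one electron in the p orbital; the boron has an empty p orbital — every position has a p orbital, so the cyclic π system is continuous.
Counting π electrons: 3 × 2 = 6 from the double-bond units + 0 from the BH atom = 6.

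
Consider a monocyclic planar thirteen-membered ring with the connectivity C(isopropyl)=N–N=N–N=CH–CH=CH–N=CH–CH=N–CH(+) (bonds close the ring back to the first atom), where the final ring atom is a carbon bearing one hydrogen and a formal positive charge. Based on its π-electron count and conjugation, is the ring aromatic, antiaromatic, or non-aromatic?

Antiaromatic

The p orbitals form a continuous loop: every atom in a ring double bond is sp² and brings one electron to the p orbital; each =N– nitrogen is pyridine-type (lone pair in the sp² plane, one electron in the p orbital); the carbocation has an empty p orbital. The ring is fully conjugated.
Adding the contributions, 6 × 2 = 12 from the double-bond units + 0 from the CH(+) atom = 12.
With 12 = 4·3 π electrons, Hückel's rule classifies the planar ring as antiaromatic.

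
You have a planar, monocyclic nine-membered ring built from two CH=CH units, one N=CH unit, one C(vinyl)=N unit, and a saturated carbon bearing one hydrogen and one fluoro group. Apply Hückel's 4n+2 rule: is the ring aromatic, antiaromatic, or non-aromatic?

At the CH(fluoro) position, that saturated carbon is sp³ and has no p orbital in the ring π system; the ring's p-orbital overlap is broken there.
Hückel's rule only applies to fully conjugated rings, so this one is simply non-aromatic.

Non-aromatic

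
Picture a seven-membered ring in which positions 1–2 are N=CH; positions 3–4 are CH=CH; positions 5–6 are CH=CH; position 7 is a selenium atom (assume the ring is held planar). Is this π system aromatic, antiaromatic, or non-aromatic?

Antiaromatic

Every ring atom contributes a p orbital perpendicular to the ring (every atom in a ring double bond is sp² and brings one electron to the p orbital; the doubly-bonded nitrogens are pyridine-type — their lone pairs lie in the ring plane, leaving one electron in the p orbital; the selenium donates one lone pair from its p orbital), so the π system is cyclic and fully conjugated.
π-electron count: 3 × 2 = 6 from the double-bond units + 2 from the Se atom = 8.
8 = 4(2); a planar, fully conjugated 4n system is antiaromatic.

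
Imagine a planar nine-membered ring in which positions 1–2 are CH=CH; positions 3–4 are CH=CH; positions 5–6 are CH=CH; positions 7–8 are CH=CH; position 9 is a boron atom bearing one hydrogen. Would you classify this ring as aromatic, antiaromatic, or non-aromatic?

Check conjugation: every atom in a ring double bond is sp² and brings one electron to the p orbital; the boron has an empty p orbital — every position has a p orbital, so the cyclic π system is continuous.
Counting π electrons: 4 × 2 = 8 from the double-bond units + 0 from the BH atom = 8.
8 = 4(2); a planar, fully conjugated 4n system is antiaromatic.

Antiaromatic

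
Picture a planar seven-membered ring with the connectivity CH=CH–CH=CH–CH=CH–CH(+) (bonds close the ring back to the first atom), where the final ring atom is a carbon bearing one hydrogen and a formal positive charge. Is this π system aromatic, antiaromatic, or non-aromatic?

All ring atoms are sp² and supply a p orbital to the ring (the double-bond atoms are sp², each contributing one p electron; the carbocation has an empty p orbital); the conjugation is uninterrupted.
Adding the contributions, 3 × 2 = 6 from the double-bond units + 0 from the CH(+) atom = 6.
6 = 4(1) + 2, which satisfies Hückel's 4n+2 rule.
(This ring is the tropylium cation.)

Aromatic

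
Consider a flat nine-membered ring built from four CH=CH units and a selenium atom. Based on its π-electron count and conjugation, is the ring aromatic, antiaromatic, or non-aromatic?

The p orbitals form a continuous loop: every atom in a ring double bond is sp² and brings one electron to the p orbital; the selenium donates one lone pair from its p orbital. The ring is fully conjugated.
Tallying contributions gives 4 × 2 = 8 from the double-bond units + 2 from the Se atom = 10.
With 10 π electrons (n = 2), the Hückel 4n+2 condition holds.

Aromatic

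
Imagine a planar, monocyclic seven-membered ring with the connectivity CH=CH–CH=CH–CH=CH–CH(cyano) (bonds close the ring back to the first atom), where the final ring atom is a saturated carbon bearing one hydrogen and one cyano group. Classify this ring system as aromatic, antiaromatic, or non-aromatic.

At the CH(cyano) position, that saturated carbon is sp³ and has no p orbital in the ring π system; the ring's p-orbital overlap is broken there.
Without a continuous loop of overlapping p orbitals the Hückel electron count never comes into play.

Non-aromatic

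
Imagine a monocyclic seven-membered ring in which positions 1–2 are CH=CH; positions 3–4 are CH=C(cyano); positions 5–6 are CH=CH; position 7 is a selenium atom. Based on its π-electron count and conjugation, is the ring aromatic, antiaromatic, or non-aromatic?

Antiaromatic

Every ring atom contributes a p orbital perpendicular to the ring (the double-bond atoms are sp², each contributing one p electron; the selenium donates one lone pair from its p orbital), so the π system is cyclic and fully conjugated.
π-electron count: 3 × 2 = 6 from the double-bond units + 2 from the Se atom = 8.
8 = 4(2); a planar, fully conjugated 4n system is antiaromatic.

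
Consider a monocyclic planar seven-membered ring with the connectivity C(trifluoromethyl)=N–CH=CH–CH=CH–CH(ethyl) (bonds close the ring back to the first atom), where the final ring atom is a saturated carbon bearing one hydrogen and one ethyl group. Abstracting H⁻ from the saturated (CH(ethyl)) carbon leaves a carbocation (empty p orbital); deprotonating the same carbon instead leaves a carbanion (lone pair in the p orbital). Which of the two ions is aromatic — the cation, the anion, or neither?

In both ions every ring atom is sp² and contributes a p orbital, so both rings are fully conjugated.
Cation: 3 × 2 + 0 = 6 π electrons → 4(1)+2, aromatic.
Anion: 3 × 2 + 2 = 8 π electrons → 4(2), antiaromatic.

The cation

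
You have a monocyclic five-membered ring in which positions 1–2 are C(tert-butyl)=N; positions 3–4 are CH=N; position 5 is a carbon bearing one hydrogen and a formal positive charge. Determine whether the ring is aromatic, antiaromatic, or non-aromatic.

Antiaromatic

Every ring atom contributes a p orbital perpendicular to the ring (the double-bond atoms are sp², each contributing one p electron; the doubly-bonded nitrogens are pyridine-type — their lone pairs lie in the ring plane, leaving one electron in the p orbital; the carbocation has an empty p orbital), so the π system is cyclic and fully conjugated.
Counting π electrons: 2 × 2 = 4 from the double-bond units + 0 from the CH(+) atom = 4.
With 4 = 4·1 π electrons, Hückel's rule classifies the planar ring as antiaromatic.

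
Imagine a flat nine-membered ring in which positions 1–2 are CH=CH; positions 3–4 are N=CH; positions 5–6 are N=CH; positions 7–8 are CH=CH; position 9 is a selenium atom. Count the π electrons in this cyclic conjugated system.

The p orbitals form a continuous loop: each doubly-bonded ring atom is sp² with one p-orbital electron; each =N– nitrogen is pyridine-type (lone pair in the sp² plane, one electron in the p orbital); the selenium donates one lone pair from its p orbital. The ring is fully conjugated.
Counting π electrons: 4 × 2 = 8 from the double-bond units + 2 from the Se atom = 10.

10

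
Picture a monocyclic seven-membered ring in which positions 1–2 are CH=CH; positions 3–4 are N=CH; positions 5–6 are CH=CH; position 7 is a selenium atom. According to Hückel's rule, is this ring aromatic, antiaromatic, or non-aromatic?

The p orbitals form a continuous loop: each doubly-bonded ring atom is sp² with one p-orbital electron; each =N– nitrogen is pyridine-type (lone pair in the sp² plane, one electron in the p orbital); the selenium donates one lone pair from its p orbital. The ring is fully conjugated.
Adding the contributions, 3 × 2 = 6 from the double-bond units + 2 from the Se atom = 8.
A 4n π count (8, n = 2) in a planar conjugated ring means antiaromatic.

Antiaromatic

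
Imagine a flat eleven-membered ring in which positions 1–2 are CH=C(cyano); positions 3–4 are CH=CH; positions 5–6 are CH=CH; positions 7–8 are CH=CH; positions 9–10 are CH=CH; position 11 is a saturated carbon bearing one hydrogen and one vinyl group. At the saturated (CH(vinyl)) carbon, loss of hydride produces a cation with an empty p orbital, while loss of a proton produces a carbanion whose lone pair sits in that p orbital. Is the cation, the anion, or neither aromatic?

In both ions every ring atom is sp² and contributes a p orbital, so both rings are fully conjugated.
Cation: 5 × 2 + 0 = 10 π electrons → 4(2)+2, aromatic.
Anion: 5 × 2 + 2 = 12 π electrons → 4(3), antiaromatic.

The cation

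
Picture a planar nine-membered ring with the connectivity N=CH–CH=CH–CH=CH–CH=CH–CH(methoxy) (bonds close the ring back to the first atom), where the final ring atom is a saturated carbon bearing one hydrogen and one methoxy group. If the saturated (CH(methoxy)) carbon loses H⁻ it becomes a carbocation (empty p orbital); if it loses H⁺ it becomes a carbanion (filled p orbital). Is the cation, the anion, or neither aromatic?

Both ions have a continuous loop of p orbitals — each ring atom is sp².
Cation: 4 × 2 + 0 = 8 π electrons → 4(2), antiaromatic.
Anion: 4 × 2 + 2 = 10 π electrons → 4(2)+2, aromatic.

The anion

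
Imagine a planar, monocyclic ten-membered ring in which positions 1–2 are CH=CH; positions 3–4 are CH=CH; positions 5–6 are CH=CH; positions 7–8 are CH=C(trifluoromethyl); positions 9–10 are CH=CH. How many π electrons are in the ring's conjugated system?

10

Check conjugation: the double-bond atoms are sp², each contributing one p electron — every position has a p orbital, so the cyclic π system is continuous.
Tallying contributions gives 5 × 2 = 10 from the 5 double-bond units.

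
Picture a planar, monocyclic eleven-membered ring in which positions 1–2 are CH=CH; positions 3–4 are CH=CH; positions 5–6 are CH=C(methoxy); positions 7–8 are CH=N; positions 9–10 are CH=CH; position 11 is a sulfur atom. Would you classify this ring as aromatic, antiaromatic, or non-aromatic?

Antiaromatic

Every ring atom contributes a p orbital perpendicular to the ring (each doubly-bonded ring atom is sp² with one p-orbital electron; each =N– nitrogen is pyridine-type (lone pair in the sp² plane, one electron in the p orbital); the sulfur donates one lone pair from its p orbital), so the π system is cyclic and fully conjugated.
Adding the contributions, 5 × 2 = 10 from the double-bond units + 2 from the S atom = 12.
12 = 4(3); a planar, fully conjugated 4n system is antiaromatic.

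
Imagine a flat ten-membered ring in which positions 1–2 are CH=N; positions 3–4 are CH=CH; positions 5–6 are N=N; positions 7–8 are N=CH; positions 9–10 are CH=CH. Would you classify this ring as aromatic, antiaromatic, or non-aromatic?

The p orbitals form a continuous loop: the double-bond atoms are sp², each contributing one p electron; the doubly-bonded nitrogens are pyridine-type — their lone pairs lie in the ring plane, leaving one electron in the p orbital. The ring is fully conjugated.
π-electron count: 5 × 2 = 10 from the 5 double-bond units.
Since 10 = 4·2 + 2, the ring meets the 4n+2 criterion.

Aromatic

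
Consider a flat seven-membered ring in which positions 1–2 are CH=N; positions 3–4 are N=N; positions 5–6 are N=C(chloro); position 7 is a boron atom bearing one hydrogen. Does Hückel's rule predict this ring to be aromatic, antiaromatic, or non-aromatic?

Aromatic

Check conjugation: each doubly-bonded ring atom is sp² with one p-orbital electron; each sp² =N– keeps its lone pair in-plane and puts one electron into the π system; the boron has an empty p orbital — every position has a p orbital, so the cyclic π system is continuous.
Tallying contributions gives 3 × 2 = 6 from the double-bond units + 0 from the BH atom = 6.
6 = 4(1) + 2, which satisfies Hückel's 4n+2 rule.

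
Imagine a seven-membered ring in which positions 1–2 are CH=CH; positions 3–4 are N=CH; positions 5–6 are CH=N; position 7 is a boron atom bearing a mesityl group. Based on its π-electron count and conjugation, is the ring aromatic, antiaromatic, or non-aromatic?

The p orbitals form a continuous loop: the double-bond atoms are sp², each contributing one p electron; each =N– nitrogen is pyridine-type (lone pair in the sp² plane, one electron in the p orbital); the boron has an empty p orbital. The ring is fully conjugated.
Counting π electrons: 3 × 2 = 6 from the double-bond units + 0 from the B(mesityl) atom = 6.
Since 6 = 4·1 + 2, the ring meets the 4n+2 criterion.

Aromatic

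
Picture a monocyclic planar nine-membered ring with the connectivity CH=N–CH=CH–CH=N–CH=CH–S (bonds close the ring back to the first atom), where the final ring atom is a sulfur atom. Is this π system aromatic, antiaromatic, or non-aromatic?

Aromatic

Check conjugation: the double-bond atoms are sp², each contributing one p electron; each sp² =N– keeps its lone pair in-plane and puts one electron into the π system; the sulfur donates one lone pair from its p orbital — every position has a p orbital, so the cyclic π system is continuous.
Tallying contributions gives 4 × 2 = 8 from the double-bond units + 2 from the S atom = 10.
Since 10 = 4·2 + 2, the ring meets the 4n+2 criterion.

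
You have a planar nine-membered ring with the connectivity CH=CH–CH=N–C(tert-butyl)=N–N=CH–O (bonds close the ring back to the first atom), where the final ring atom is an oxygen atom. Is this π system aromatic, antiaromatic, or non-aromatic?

Every ring atom contributes a p orbital perpendicular to the ring (each doubly-bonded ring atom is sp² with one p-orbital electron; the doubly-bonded nitrogens are pyridine-type — their lone pairs lie in the ring plane, leaving one electron in the p orbital; the oxygen donates one lone pair from its p orbital), so the π system is cyclic and fully conjugated.
Counting π electrons: 4 × 2 = 8 from the double-bond units + 2 from the O atom = 10.
10 = 4(2) + 2, which satisfies Hückel's 4n+2 rule.

Aromatic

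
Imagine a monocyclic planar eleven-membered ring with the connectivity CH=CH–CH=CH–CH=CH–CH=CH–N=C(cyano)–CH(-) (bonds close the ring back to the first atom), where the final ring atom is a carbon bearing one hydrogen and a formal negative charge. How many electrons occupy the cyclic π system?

The p orbitals form a continuous loop: each doubly-bonded ring atom is sp² with one p-orbital electron; each sp² =N– keeps its lone pair in-plane and puts one electron into the π system; the carbanion's lone pair occupies the p orbital. The ring is fully conjugated.
π-electron count: 5 × 2 = 10 from the double-bond units + 2 from the CH(-) atom = 12.

12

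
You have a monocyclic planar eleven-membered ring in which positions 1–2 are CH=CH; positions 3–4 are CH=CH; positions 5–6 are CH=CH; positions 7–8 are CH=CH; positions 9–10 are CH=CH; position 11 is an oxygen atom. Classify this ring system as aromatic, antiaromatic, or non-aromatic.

Antiaromatic

The p orbitals form a continuous loop: each doubly-bonded ring atom is sp² with one p-orbital electron; the oxygen donates one lone pair from its p orbital. The ring is fully conjugated.
Adding the contributions, 5 × 2 = 10 from the double-bond units + 2 from the O atom = 12.
With 12 = 4·3 π electrons, Hückel's rule classifies the planar ring as antiaromatic.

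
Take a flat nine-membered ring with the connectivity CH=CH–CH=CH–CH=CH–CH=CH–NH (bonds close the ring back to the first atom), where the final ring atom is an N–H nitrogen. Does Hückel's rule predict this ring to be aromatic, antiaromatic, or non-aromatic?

Aromatic

Every ring atom contributes a p orbital perpendicular to the ring (the double-bond atoms are sp², each contributing one p electron; the pyrrole-type nitrogen donates its lone pair from the p orbital), so the π system is cyclic and fully conjugated.
Tallying contributions gives 4 × 2 = 8 from the double-bond units + 2 from the NH atom = 10.
That gives a 4n+2 count (10, n = 2).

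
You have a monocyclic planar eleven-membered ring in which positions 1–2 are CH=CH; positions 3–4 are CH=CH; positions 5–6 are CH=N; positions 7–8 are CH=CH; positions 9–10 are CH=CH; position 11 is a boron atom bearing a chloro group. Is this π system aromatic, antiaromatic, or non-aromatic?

Check conjugation: the double-bond atoms are sp², each contributing one p electron; each sp² =N– keeps its lone pair in-plane and puts one electron into the π system; the boron has an empty p orbital — every position has a p orbital, so the cyclic π system is continuous.
Tallying contributions gives 5 × 2 = 10 from the double-bond units + 0 from the B(chloro) atom = 10.
With 10 π electrons (n = 2), the Hückel 4n+2 condition holds.

Aromatic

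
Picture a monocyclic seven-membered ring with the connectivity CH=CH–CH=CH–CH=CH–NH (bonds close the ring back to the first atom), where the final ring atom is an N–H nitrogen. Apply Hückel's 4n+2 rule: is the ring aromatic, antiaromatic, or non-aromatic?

The p orbitals form a continuous loop: every atom in a ring double bond is sp² and brings one electron to the p orbital; the pyrrole-type nitrogen donates its lone pair from the p orbital. The ring is fully conjugated.
Tallying contributions gives 3 × 2 = 6 from the double-bond units + 2 from the NH atom = 8.
8 = 4(2); a planar, fully conjugated 4n system is antiaromatic.

Antiaromatic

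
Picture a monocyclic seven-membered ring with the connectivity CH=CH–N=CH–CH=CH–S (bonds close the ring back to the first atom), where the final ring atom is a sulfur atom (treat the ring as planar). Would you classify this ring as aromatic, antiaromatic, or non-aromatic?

All ring atoms are sp² and supply a p orbital to the ring (every atom in a ring double bond is sp² and brings one electron to the p orbital; each =N– nitrogen is pyridine-type (lone pair in the sp² plane, one electron in the p orbital); the sulfur donates one lone pair from its p orbital); the conjugation is uninterrupted.
π-electron count: 3 × 2 = 6 from the double-bond units + 2 from the S atom = 8.
A 4n π count (8, n = 2) in a planar conjugated ring means antiaromatic.

Antiaromatic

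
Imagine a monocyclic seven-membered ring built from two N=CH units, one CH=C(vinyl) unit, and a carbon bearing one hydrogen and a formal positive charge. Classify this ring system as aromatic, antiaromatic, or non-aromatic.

Every ring atom contributes a p orbital perpendicular to the ring (every atom in a ring double bond is sp² and brings one electron to the p orbital; each sp² =N– keeps its lone pair in-plane and puts one electron into the π system; the carbocation has an empty p orbital), so the π system is cyclic and fully conjugated.
Counting π electrons: 3 × 2 = 6 from the double-bond units + 0 from the CH(+) atom = 6.
Since 6 = 4·1 + 2, the ring meets the 4n+2 criterion.

Aromatic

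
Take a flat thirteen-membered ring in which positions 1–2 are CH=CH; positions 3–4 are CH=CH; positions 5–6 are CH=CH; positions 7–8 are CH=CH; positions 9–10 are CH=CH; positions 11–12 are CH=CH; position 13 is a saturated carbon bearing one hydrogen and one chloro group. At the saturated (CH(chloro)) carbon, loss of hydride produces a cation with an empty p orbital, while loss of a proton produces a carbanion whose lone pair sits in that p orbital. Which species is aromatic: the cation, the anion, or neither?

The anion

Both ions have a continuous loop of p orbitals — each ring atom is sp².
Cation: 6 × 2 + 0 = 12 π electrons → 4(3), antiaromatic.
Anion: 6 × 2 + 2 = 14 π electrons → 4(3)+2, aromatic.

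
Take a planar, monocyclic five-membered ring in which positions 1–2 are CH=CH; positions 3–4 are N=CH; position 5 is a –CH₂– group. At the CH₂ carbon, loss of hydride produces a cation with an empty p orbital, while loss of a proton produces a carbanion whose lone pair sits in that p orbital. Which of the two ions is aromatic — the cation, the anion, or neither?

The anion

In either ion the ring is fully conjugated: every atom, including the new sp² carbon, supplies a p orbital.
Cation: 2 × 2 + 0 = 4 π electrons → 4(1), antiaromatic.
Anion: 2 × 2 + 2 = 6 π electrons → 4(1)+2, aromatic.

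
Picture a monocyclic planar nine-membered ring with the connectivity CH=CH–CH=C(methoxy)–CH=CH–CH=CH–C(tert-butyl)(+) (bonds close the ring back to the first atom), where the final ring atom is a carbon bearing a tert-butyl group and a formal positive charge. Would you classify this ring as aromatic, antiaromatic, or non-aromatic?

All ring atoms are sp² and supply a p orbital to the ring (the double-bond atoms are sp², each contributing one p electron; the carbocation has an empty p orbital); the conjugation is uninterrupted.
Adding the contributions, 4 × 2 = 8 from the double-bond units + 0 from the C(tert-butyl)(+) atom = 8.
8 = 4(2); a planar, fully conjugated 4n system is antiaromatic.

Antiaromatic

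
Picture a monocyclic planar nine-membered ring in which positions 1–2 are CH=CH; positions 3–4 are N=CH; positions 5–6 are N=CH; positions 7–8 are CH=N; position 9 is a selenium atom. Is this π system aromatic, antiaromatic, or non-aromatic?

Check conjugation: the double-bond atoms are sp², each contributing one p electron; the doubly-bonded nitrogens are pyridine-type — their lone pairs lie in the ring plane, leaving one electron in the p orbital; the selenium donates one lone pair from its p orbital — every position has a p orbital, so the cyclic π system is continuous.
Tallying contributions gives 4 × 2 = 8 from the double-bond units + 2 from the Se atom = 10.
10 = 4(2) + 2, which satisfies Hückel's 4n+2 rule.

Aromatic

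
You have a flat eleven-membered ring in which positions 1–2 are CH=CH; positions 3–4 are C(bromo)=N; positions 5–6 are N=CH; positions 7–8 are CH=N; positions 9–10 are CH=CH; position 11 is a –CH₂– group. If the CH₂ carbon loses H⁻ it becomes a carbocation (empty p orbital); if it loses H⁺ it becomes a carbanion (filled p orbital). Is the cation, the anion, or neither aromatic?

The cation

In both ions every ring atom is sp² and contributes a p orbital, so both rings are fully conjugated.
Cation: 5 × 2 + 0 = 10 π electrons → 4(2)+2, aromatic.
Anion: 5 × 2 + 2 = 12 π electrons → 4(3), antiaromatic.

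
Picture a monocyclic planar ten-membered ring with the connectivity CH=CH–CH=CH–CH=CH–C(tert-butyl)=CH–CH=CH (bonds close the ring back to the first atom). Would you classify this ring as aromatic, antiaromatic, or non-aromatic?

Aromatic

The p orbitals form a continuous loop: the double-bond atoms are sp², each contributing one p electron. The ring is fully conjugated.
Counting π electrons: 5 × 2 = 10 from the 5 double-bond units.
That gives a 4n+2 count (10, n = 2).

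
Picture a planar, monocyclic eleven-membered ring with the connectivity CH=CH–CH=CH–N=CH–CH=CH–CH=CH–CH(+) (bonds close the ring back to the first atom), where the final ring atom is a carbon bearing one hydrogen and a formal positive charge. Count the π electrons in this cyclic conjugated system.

10

The p orbitals form a continuous loop: each doubly-bonded ring atom is sp² with one p-orbital electron; the doubly-bonded nitrogens are pyridine-type — their lone pairs lie in the ring plane, leaving one electron in the p orbital; the carbocation has an empty p orbital. The ring is fully conjugated.
Tallying contributions gives 5 × 2 = 10 from the double-bond units + 0 from the CH(+) atom = 10.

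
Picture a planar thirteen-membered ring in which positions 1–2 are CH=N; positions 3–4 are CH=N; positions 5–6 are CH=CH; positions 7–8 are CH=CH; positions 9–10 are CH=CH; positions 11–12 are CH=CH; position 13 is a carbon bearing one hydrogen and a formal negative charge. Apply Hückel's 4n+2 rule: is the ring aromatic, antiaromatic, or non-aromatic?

All ring atoms are sp² and supply a p orbital to the ring (the double-bond atoms are sp², each contributing one p electron; each sp² =N– keeps its lone pair in-plane and puts one electron into the π system; the carbanion's lone pair occupies the p orbital); the conjugation is uninterrupted.
Tallying contributions gives 6 × 2 = 12 from the double-bond units + 2 from the CH(-) atom = 14.
That gives a 4n+2 count (14, n = 3).

Aromatic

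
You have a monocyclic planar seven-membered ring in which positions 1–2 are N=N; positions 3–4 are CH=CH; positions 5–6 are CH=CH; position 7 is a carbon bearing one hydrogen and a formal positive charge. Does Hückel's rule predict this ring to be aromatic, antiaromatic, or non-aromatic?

Check conjugation: every atom in a ring double bond is sp² and brings one electron to the p orbital; each sp² =N– keeps its lone pair in-plane and puts one electron into the π system; the carbocation has an empty p orbital — every position has a p orbital, so the cyclic π system is continuous.
Counting π electrons: 3 × 2 = 6 from the double-bond units + 0 from the CH(+) atom = 6.
With 6 π electrons (n = 1), the Hückel 4n+2 condition holds.

Aromatic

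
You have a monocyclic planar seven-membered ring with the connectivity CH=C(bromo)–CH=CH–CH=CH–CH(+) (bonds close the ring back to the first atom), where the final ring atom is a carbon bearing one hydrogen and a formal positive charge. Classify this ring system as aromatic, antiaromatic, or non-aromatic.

Check conjugation: every atom in a ring double bond is sp² and brings one electron to the p orbital; the carbocation has an empty p orbital — every position has a p orbital, so the cyclic π system is continuous.
Adding the contributions, 3 × 2 = 6 from the double-bond units + 0 from the CH(+) atom = 6.
6 = 4(1) + 2, which satisfies Hückel's 4n+2 rule.

Aromatic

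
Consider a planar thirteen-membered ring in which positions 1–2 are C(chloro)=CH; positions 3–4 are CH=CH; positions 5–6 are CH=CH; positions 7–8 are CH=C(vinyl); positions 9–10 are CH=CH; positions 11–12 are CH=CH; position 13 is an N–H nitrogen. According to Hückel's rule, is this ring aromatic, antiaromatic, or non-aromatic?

Aromatic

The p orbitals form a continuous loop: every atom in a ring double bond is sp² and brings one electron to the p orbital; the pyrrole-type nitrogen donates its lone pair from the p orbital. The ring is fully conjugated.
π-electron count: 6 × 2 = 12 from the double-bond units + 2 from the NH atom = 14.
With 14 π electrons (n = 3), the Hückel 4n+2 condition holds.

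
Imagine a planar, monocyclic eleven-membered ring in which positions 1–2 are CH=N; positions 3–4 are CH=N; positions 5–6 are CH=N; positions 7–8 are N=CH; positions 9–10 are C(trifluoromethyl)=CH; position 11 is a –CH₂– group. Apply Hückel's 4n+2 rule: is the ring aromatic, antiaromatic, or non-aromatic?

The CH2 carbon is saturated: the tetrahedral CH₂ carbon is sp³ and has no p orbital in the ring π system. Conjugation is not continuous around the ring.
Broken conjugation rules out both aromaticity and antiaromaticity.

Non-aromatic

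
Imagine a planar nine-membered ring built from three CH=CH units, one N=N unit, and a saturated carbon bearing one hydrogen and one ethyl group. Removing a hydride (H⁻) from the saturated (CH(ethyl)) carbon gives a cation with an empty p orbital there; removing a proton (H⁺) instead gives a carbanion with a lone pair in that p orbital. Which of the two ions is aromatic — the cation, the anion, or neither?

The anion

Both ions have a continuous loop of p orbitals — each ring atom is sp².
Cation: 4 × 2 + 0 = 8 π electrons → 4(2), antiaromatic.
Anion: 4 × 2 + 2 = 10 π electrons → 4(2)+2, aromatic.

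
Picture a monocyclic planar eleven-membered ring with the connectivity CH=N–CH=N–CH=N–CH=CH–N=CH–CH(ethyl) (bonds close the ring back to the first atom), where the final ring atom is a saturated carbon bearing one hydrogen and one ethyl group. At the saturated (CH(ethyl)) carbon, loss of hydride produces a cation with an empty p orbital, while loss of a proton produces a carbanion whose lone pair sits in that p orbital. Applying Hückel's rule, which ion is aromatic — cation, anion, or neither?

Once that carbon is sp², every ring atom has a p orbital and both ions are fully conjugated.
Cation: 5 × 2 + 0 = 10 π electrons → 4(2)+2, aromatic.
Anion: 5 × 2 + 2 = 12 π electrons → 4(3), antiaromatic.

The cation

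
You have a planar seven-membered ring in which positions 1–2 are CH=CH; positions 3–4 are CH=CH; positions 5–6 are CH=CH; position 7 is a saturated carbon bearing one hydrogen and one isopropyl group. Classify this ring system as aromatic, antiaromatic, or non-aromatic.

Non-aromatic

The CH(isopropyl) position has four σ bonds — that saturated carbon is sp³ and has no p orbital in the ring π system — so the cyclic conjugation is interrupted.
Without a continuous loop of overlapping p orbitals the Hückel electron count never comes into play.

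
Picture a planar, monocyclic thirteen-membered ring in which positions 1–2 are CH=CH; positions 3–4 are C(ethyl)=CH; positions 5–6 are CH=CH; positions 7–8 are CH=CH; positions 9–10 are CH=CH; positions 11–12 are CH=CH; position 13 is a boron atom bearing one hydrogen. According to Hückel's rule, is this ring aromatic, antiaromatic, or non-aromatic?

The p orbitals form a continuous loop: every atom in a ring double bond is sp² and brings one electron to the p orbital; the boron has an empty p orbital. The ring is fully conjugated.
Counting π electrons: 6 × 2 = 12 from the double-bond units + 0 from the BH atom = 12.
12 is a 4n count (n = 3), so the planar conjugated ring is antiaromatic.

Antiaromatic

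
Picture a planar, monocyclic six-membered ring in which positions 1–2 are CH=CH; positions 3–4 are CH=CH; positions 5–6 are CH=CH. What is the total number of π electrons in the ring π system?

Every ring atom contributes a p orbital perpendicular to the ring (every atom in a ring double bond is sp² and brings one electron to the p orbital), so the π system is cyclic and fully conjugated.
Counting π electrons: 3 × 2 = 6 from the 3 double-bond units.
This is benzene.

6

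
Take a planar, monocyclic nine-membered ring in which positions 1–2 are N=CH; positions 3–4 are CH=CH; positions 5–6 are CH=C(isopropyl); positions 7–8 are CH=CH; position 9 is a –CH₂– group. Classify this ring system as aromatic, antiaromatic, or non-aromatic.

Non-aromatic

At the CH2 position, the tetrahedral CH₂ carbon is sp³ and has no p orbital in the ring π system; the ring's p-orbital overlap is broken there.
Hückel's rule only applies to fully conjugated rings, so this one is simply non-aromatic.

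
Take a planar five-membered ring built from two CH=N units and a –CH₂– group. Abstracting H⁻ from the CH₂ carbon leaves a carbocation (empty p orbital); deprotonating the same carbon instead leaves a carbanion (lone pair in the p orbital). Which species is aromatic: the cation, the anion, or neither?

The anion

Once that carbon is sp², every ring atom has a p orbital and both ions are fully conjugated.
Cation: 2 × 2 + 0 = 4 π electrons → 4(1), antiaromatic.
Anion: 2 × 2 + 2 = 6 π electrons → 4(1)+2, aromatic.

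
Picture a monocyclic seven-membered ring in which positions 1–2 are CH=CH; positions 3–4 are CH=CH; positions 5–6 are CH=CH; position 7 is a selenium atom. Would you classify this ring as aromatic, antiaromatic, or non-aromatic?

Check conjugation: each doubly-bonded ring atom is sp² with one p-orbital electron; the selenium donates one lone pair from its p orbital — every position has a p orbital, so the cyclic π system is continuous.
Tallying contributions gives 3 × 2 = 6 from the double-bond units + 2 from the Se atom = 8.
With 8 = 4·2 π electrons, Hückel's rule classifies the planar ring as antiaromatic.

Antiaromatic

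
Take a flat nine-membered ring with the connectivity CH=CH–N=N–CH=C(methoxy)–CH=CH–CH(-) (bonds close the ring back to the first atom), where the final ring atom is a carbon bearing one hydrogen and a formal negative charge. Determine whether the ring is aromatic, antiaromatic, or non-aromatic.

Check conjugation: each doubly-bonded ring atom is sp² with one p-orbital electron; the doubly-bonded nitrogens are pyridine-type — their lone pairs lie in the ring plane, leaving one electron in the p orbital; the carbanion's lone pair occupies the p orbital — every position has a p orbital, so the cyclic π system is continuous.
Tallying contributions gives 4 × 2 = 8 from the double-bond units + 2 from the CH(-) atom = 10.
With 10 π electrons (n = 2), the Hückel 4n+2 condition holds.

Aromatic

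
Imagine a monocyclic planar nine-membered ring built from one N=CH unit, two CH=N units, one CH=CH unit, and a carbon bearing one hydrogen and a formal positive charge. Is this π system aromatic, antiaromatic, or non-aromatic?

The p orbitals form a continuous loop: the double-bond atoms are sp², each contributing one p electron; each =N– nitrogen is pyridine-type (lone pair in the sp² plane, one electron in the p orbital); the carbocation has an empty p orbital. The ring is fully conjugated.
Counting π electrons: 4 × 2 = 8 from the double-bond units + 0 from the CH(+) atom = 8.
8 is a 4n count (n = 2), so the planar conjugated ring is antiaromatic.

Antiaromatic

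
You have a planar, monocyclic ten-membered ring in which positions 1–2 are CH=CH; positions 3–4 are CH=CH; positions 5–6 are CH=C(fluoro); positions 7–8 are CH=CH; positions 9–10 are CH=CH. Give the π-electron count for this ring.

10

All ring atoms are sp² and supply a p orbital to the ring (each doubly-bonded ring atom is sp² with one p-orbital electron); the conjugation is uninterrupted.
π-electron count: 5 × 2 = 10 from the 5 double-bond units.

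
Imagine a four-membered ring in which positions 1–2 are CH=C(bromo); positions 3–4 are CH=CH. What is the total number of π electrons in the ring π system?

4

All ring atoms are sp² and supply a p orbital to the ring (the double-bond atoms are sp², each contributing one p electron); the conjugation is uninterrupted.
Adding the contributions, 2 × 2 = 4 from the 2 double-bond units.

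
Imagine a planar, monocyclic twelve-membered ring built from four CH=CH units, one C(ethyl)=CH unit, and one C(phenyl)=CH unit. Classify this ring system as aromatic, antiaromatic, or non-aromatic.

The p orbitals form a continuous loop: the double-bond atoms are sp², each contributing one p electron. The ring is fully conjugated.
π-electron count: 6 × 2 = 12 from the 6 double-bond units.
With 12 = 4·3 π electrons, Hückel's rule classifies the planar ring as antiaromatic.

Antiaromatic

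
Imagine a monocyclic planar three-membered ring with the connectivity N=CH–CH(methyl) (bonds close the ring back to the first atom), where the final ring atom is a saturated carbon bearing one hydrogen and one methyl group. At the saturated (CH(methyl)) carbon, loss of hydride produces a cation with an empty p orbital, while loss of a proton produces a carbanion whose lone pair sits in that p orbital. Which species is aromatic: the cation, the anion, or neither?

In either ion the ring is fully conjugated: every atom, including the new sp² carbon, supplies a p orbital.
Cation: 1 × 2 + 0 = 2 π electrons → 4(0)+2, aromatic.
Anion: 1 × 2 + 2 = 4 π electrons → 4(1), antiaromatic.

The cation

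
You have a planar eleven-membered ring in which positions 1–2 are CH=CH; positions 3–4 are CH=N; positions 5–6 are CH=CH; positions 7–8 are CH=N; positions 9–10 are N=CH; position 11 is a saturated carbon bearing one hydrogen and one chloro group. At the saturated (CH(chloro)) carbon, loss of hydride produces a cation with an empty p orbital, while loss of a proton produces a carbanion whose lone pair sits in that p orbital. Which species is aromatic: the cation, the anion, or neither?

Both ions have a continuous loop of p orbitals — each ring atom is sp².
Cation: 5 × 2 + 0 = 10 π electrons → 4(2)+2, aromatic.
Anion: 5 × 2 + 2 = 12 π electrons → 4(3), antiaromatic.

The cation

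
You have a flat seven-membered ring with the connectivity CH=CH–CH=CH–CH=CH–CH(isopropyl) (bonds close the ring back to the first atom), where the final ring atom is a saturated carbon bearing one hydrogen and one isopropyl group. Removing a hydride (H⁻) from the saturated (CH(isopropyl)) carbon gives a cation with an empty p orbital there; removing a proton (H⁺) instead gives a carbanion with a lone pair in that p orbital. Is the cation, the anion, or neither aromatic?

Both ions have a continuous loop of p orbitals — each ring atom is sp².
Cation: 3 × 2 + 0 = 6 π electrons → 4(1)+2, aromatic.
Anion: 3 × 2 + 2 = 8 π electrons → 4(2), antiaromatic.

The cation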